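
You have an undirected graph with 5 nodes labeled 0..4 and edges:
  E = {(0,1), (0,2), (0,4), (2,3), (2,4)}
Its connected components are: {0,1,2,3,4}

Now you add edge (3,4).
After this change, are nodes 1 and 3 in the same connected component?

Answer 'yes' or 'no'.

Answer: yes

Derivation:
Initial components: {0,1,2,3,4}
Adding edge (3,4): both already in same component {0,1,2,3,4}. No change.
New components: {0,1,2,3,4}
Are 1 and 3 in the same component? yes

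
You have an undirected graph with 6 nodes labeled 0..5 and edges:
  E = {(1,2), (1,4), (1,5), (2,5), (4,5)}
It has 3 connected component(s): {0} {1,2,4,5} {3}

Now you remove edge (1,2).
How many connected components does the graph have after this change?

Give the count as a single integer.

Answer: 3

Derivation:
Initial component count: 3
Remove (1,2): not a bridge. Count unchanged: 3.
  After removal, components: {0} {1,2,4,5} {3}
New component count: 3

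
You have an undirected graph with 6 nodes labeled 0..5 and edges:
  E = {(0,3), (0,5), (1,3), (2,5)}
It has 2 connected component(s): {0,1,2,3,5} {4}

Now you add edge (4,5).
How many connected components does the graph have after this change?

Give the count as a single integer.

Initial component count: 2
Add (4,5): merges two components. Count decreases: 2 -> 1.
New component count: 1

Answer: 1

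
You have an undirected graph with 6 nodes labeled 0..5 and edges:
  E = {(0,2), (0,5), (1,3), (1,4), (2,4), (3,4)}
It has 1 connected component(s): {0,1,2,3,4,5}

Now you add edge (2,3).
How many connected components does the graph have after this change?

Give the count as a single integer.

Initial component count: 1
Add (2,3): endpoints already in same component. Count unchanged: 1.
New component count: 1

Answer: 1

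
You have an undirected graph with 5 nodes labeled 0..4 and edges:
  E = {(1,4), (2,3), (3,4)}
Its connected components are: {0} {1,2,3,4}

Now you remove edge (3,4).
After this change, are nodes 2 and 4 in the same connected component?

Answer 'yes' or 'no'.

Answer: no

Derivation:
Initial components: {0} {1,2,3,4}
Removing edge (3,4): it was a bridge — component count 2 -> 3.
New components: {0} {1,4} {2,3}
Are 2 and 4 in the same component? no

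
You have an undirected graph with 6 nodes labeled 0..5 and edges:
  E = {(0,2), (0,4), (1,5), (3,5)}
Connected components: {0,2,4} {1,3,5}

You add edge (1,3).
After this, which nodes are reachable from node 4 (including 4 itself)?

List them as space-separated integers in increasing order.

Answer: 0 2 4

Derivation:
Before: nodes reachable from 4: {0,2,4}
Adding (1,3): both endpoints already in same component. Reachability from 4 unchanged.
After: nodes reachable from 4: {0,2,4}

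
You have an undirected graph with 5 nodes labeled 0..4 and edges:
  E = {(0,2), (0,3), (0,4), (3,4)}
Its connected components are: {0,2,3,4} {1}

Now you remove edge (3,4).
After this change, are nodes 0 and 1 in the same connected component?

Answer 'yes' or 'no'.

Answer: no

Derivation:
Initial components: {0,2,3,4} {1}
Removing edge (3,4): not a bridge — component count unchanged at 2.
New components: {0,2,3,4} {1}
Are 0 and 1 in the same component? no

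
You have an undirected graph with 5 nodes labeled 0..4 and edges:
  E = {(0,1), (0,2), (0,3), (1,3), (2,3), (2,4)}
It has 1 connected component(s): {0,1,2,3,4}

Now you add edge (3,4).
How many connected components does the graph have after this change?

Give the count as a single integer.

Answer: 1

Derivation:
Initial component count: 1
Add (3,4): endpoints already in same component. Count unchanged: 1.
New component count: 1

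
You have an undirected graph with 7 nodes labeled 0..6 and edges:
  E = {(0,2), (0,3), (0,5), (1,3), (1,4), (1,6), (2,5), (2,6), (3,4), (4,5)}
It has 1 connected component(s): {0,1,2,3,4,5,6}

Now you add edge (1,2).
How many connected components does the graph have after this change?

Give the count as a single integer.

Answer: 1

Derivation:
Initial component count: 1
Add (1,2): endpoints already in same component. Count unchanged: 1.
New component count: 1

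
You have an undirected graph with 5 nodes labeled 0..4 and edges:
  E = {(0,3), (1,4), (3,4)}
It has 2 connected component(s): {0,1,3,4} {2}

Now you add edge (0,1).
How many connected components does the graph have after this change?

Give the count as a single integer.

Initial component count: 2
Add (0,1): endpoints already in same component. Count unchanged: 2.
New component count: 2

Answer: 2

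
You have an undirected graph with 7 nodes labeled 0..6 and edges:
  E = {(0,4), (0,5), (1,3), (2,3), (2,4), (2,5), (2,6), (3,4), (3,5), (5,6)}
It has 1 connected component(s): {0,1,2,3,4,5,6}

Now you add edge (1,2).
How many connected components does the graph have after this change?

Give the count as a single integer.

Initial component count: 1
Add (1,2): endpoints already in same component. Count unchanged: 1.
New component count: 1

Answer: 1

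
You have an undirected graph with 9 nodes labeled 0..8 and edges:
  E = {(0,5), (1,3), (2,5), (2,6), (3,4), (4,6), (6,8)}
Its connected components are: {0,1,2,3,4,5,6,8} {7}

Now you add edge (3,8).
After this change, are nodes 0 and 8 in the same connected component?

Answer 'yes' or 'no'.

Initial components: {0,1,2,3,4,5,6,8} {7}
Adding edge (3,8): both already in same component {0,1,2,3,4,5,6,8}. No change.
New components: {0,1,2,3,4,5,6,8} {7}
Are 0 and 8 in the same component? yes

Answer: yes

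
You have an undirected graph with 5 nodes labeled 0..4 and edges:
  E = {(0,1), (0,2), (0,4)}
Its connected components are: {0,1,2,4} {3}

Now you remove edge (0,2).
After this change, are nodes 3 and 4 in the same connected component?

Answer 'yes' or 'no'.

Answer: no

Derivation:
Initial components: {0,1,2,4} {3}
Removing edge (0,2): it was a bridge — component count 2 -> 3.
New components: {0,1,4} {2} {3}
Are 3 and 4 in the same component? no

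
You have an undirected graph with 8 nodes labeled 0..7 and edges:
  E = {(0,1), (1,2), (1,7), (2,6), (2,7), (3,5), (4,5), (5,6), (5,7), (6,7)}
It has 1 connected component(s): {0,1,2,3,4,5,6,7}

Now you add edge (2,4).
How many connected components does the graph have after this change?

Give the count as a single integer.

Answer: 1

Derivation:
Initial component count: 1
Add (2,4): endpoints already in same component. Count unchanged: 1.
New component count: 1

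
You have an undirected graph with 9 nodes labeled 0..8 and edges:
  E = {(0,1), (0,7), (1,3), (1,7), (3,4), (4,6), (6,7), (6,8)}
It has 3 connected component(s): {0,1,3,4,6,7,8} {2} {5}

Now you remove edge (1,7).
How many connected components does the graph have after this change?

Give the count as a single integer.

Answer: 3

Derivation:
Initial component count: 3
Remove (1,7): not a bridge. Count unchanged: 3.
  After removal, components: {0,1,3,4,6,7,8} {2} {5}
New component count: 3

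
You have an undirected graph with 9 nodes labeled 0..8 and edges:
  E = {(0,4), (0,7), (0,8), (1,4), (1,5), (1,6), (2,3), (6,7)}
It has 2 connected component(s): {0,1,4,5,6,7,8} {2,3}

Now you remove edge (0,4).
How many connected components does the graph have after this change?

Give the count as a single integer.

Initial component count: 2
Remove (0,4): not a bridge. Count unchanged: 2.
  After removal, components: {0,1,4,5,6,7,8} {2,3}
New component count: 2

Answer: 2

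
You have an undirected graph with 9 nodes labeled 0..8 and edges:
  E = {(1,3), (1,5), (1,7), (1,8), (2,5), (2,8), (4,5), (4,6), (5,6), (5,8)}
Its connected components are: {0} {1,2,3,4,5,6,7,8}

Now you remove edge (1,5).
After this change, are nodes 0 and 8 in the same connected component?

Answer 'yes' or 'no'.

Answer: no

Derivation:
Initial components: {0} {1,2,3,4,5,6,7,8}
Removing edge (1,5): not a bridge — component count unchanged at 2.
New components: {0} {1,2,3,4,5,6,7,8}
Are 0 and 8 in the same component? no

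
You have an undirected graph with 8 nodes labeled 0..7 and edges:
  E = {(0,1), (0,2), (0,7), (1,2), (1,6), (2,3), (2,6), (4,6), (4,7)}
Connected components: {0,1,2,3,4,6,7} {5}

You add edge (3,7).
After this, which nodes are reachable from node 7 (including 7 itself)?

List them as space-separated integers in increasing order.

Answer: 0 1 2 3 4 6 7

Derivation:
Before: nodes reachable from 7: {0,1,2,3,4,6,7}
Adding (3,7): both endpoints already in same component. Reachability from 7 unchanged.
After: nodes reachable from 7: {0,1,2,3,4,6,7}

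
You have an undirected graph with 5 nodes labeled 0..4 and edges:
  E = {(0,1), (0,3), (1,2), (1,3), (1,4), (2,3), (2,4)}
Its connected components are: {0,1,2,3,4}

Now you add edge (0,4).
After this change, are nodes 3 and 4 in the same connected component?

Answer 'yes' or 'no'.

Answer: yes

Derivation:
Initial components: {0,1,2,3,4}
Adding edge (0,4): both already in same component {0,1,2,3,4}. No change.
New components: {0,1,2,3,4}
Are 3 and 4 in the same component? yes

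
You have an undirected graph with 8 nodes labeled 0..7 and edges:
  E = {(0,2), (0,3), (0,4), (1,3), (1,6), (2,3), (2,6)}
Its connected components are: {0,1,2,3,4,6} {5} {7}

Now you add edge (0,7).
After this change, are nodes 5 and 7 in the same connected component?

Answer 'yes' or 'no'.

Answer: no

Derivation:
Initial components: {0,1,2,3,4,6} {5} {7}
Adding edge (0,7): merges {0,1,2,3,4,6} and {7}.
New components: {0,1,2,3,4,6,7} {5}
Are 5 and 7 in the same component? no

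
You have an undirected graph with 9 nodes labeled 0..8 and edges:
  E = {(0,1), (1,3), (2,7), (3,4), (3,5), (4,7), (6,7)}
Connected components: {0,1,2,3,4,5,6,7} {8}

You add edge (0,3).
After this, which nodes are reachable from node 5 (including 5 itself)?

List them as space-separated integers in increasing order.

Answer: 0 1 2 3 4 5 6 7

Derivation:
Before: nodes reachable from 5: {0,1,2,3,4,5,6,7}
Adding (0,3): both endpoints already in same component. Reachability from 5 unchanged.
After: nodes reachable from 5: {0,1,2,3,4,5,6,7}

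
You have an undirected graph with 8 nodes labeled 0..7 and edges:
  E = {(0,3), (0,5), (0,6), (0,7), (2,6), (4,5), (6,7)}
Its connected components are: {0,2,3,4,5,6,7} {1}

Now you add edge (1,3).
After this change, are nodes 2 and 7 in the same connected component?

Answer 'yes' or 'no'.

Answer: yes

Derivation:
Initial components: {0,2,3,4,5,6,7} {1}
Adding edge (1,3): merges {1} and {0,2,3,4,5,6,7}.
New components: {0,1,2,3,4,5,6,7}
Are 2 and 7 in the same component? yes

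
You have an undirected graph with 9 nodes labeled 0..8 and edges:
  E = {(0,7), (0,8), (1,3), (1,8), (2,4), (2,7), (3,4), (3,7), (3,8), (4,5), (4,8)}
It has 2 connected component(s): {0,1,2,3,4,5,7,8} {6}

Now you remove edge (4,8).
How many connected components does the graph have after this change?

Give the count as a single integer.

Initial component count: 2
Remove (4,8): not a bridge. Count unchanged: 2.
  After removal, components: {0,1,2,3,4,5,7,8} {6}
New component count: 2

Answer: 2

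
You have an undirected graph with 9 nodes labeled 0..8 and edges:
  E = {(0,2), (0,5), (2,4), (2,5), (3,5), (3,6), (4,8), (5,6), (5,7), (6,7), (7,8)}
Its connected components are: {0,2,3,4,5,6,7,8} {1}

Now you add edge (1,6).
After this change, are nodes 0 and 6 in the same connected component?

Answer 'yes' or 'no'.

Initial components: {0,2,3,4,5,6,7,8} {1}
Adding edge (1,6): merges {1} and {0,2,3,4,5,6,7,8}.
New components: {0,1,2,3,4,5,6,7,8}
Are 0 and 6 in the same component? yes

Answer: yes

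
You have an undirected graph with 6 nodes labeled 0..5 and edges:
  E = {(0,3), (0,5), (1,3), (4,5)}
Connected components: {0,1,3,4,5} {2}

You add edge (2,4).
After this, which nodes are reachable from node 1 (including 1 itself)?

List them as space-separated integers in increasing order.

Answer: 0 1 2 3 4 5

Derivation:
Before: nodes reachable from 1: {0,1,3,4,5}
Adding (2,4): merges 1's component with another. Reachability grows.
After: nodes reachable from 1: {0,1,2,3,4,5}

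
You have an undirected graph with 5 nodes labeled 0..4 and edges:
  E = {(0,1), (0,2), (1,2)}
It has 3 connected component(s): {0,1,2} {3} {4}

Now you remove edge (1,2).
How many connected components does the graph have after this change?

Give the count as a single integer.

Answer: 3

Derivation:
Initial component count: 3
Remove (1,2): not a bridge. Count unchanged: 3.
  After removal, components: {0,1,2} {3} {4}
New component count: 3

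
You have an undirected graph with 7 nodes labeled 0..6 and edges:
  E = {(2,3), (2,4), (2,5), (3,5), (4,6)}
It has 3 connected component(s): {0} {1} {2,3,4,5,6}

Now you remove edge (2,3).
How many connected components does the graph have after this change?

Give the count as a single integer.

Initial component count: 3
Remove (2,3): not a bridge. Count unchanged: 3.
  After removal, components: {0} {1} {2,3,4,5,6}
New component count: 3

Answer: 3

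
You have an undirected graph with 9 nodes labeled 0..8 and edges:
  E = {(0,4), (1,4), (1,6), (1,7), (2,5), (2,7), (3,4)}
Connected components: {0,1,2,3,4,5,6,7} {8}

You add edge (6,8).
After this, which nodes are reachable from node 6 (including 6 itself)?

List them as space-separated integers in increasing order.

Answer: 0 1 2 3 4 5 6 7 8

Derivation:
Before: nodes reachable from 6: {0,1,2,3,4,5,6,7}
Adding (6,8): merges 6's component with another. Reachability grows.
After: nodes reachable from 6: {0,1,2,3,4,5,6,7,8}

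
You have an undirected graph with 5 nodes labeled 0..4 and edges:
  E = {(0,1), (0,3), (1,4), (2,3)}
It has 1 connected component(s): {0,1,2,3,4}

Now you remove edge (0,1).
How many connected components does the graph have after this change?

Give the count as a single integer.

Answer: 2

Derivation:
Initial component count: 1
Remove (0,1): it was a bridge. Count increases: 1 -> 2.
  After removal, components: {0,2,3} {1,4}
New component count: 2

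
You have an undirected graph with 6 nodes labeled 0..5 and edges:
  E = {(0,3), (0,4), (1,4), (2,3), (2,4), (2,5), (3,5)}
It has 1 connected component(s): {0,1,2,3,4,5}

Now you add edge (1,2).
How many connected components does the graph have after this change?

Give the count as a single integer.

Initial component count: 1
Add (1,2): endpoints already in same component. Count unchanged: 1.
New component count: 1

Answer: 1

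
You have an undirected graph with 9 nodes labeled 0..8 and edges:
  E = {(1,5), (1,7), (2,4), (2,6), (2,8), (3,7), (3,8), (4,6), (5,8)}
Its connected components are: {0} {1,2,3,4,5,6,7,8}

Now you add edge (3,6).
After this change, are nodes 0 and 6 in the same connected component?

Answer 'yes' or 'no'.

Initial components: {0} {1,2,3,4,5,6,7,8}
Adding edge (3,6): both already in same component {1,2,3,4,5,6,7,8}. No change.
New components: {0} {1,2,3,4,5,6,7,8}
Are 0 and 6 in the same component? no

Answer: no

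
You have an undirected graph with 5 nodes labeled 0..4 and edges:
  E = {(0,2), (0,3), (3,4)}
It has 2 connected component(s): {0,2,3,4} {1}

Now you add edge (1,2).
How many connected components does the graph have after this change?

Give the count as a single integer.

Answer: 1

Derivation:
Initial component count: 2
Add (1,2): merges two components. Count decreases: 2 -> 1.
New component count: 1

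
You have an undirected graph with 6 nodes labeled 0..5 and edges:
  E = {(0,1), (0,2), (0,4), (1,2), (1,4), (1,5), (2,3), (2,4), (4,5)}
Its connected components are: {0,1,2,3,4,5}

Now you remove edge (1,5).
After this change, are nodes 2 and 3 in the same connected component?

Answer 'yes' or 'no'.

Answer: yes

Derivation:
Initial components: {0,1,2,3,4,5}
Removing edge (1,5): not a bridge — component count unchanged at 1.
New components: {0,1,2,3,4,5}
Are 2 and 3 in the same component? yes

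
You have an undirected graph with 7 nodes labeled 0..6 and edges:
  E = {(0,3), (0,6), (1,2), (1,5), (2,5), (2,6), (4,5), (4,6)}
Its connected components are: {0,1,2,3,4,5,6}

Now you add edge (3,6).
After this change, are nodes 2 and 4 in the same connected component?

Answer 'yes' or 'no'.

Initial components: {0,1,2,3,4,5,6}
Adding edge (3,6): both already in same component {0,1,2,3,4,5,6}. No change.
New components: {0,1,2,3,4,5,6}
Are 2 and 4 in the same component? yes

Answer: yes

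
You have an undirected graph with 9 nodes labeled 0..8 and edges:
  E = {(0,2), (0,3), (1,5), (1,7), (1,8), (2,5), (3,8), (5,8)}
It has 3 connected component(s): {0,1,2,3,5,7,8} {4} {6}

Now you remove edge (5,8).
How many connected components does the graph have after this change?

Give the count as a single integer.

Initial component count: 3
Remove (5,8): not a bridge. Count unchanged: 3.
  After removal, components: {0,1,2,3,5,7,8} {4} {6}
New component count: 3

Answer: 3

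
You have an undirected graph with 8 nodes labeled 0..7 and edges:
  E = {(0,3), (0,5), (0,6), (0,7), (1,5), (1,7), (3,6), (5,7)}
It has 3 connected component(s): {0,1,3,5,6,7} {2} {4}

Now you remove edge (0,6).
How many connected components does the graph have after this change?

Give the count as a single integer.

Answer: 3

Derivation:
Initial component count: 3
Remove (0,6): not a bridge. Count unchanged: 3.
  After removal, components: {0,1,3,5,6,7} {2} {4}
New component count: 3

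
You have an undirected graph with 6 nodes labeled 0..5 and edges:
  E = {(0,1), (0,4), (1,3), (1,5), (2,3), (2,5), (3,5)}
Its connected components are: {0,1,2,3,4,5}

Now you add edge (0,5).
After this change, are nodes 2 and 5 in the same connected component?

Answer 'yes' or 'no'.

Initial components: {0,1,2,3,4,5}
Adding edge (0,5): both already in same component {0,1,2,3,4,5}. No change.
New components: {0,1,2,3,4,5}
Are 2 and 5 in the same component? yes

Answer: yes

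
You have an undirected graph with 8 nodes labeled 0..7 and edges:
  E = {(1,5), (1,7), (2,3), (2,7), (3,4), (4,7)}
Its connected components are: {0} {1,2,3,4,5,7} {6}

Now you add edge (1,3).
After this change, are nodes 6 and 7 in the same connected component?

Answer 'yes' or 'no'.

Answer: no

Derivation:
Initial components: {0} {1,2,3,4,5,7} {6}
Adding edge (1,3): both already in same component {1,2,3,4,5,7}. No change.
New components: {0} {1,2,3,4,5,7} {6}
Are 6 and 7 in the same component? no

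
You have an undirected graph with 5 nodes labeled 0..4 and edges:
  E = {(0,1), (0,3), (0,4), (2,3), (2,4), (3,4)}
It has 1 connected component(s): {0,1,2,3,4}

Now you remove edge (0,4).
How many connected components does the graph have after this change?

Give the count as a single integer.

Initial component count: 1
Remove (0,4): not a bridge. Count unchanged: 1.
  After removal, components: {0,1,2,3,4}
New component count: 1

Answer: 1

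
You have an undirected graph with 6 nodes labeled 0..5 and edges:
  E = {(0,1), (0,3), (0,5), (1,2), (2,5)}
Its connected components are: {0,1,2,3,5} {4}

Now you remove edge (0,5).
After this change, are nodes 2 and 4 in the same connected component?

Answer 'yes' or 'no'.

Initial components: {0,1,2,3,5} {4}
Removing edge (0,5): not a bridge — component count unchanged at 2.
New components: {0,1,2,3,5} {4}
Are 2 and 4 in the same component? no

Answer: no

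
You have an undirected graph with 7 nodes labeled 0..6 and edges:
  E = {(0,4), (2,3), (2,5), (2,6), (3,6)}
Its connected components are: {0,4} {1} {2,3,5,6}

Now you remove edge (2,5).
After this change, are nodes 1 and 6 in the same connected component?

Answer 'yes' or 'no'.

Answer: no

Derivation:
Initial components: {0,4} {1} {2,3,5,6}
Removing edge (2,5): it was a bridge — component count 3 -> 4.
New components: {0,4} {1} {2,3,6} {5}
Are 1 and 6 in the same component? no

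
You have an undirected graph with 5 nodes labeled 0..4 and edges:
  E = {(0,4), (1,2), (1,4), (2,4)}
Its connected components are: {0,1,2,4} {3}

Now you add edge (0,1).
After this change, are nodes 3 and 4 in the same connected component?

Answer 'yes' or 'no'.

Answer: no

Derivation:
Initial components: {0,1,2,4} {3}
Adding edge (0,1): both already in same component {0,1,2,4}. No change.
New components: {0,1,2,4} {3}
Are 3 and 4 in the same component? no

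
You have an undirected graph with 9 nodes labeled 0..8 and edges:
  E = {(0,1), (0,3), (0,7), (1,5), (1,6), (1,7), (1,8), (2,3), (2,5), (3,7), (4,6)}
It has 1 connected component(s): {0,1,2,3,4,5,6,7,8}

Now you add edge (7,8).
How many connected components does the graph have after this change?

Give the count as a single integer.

Answer: 1

Derivation:
Initial component count: 1
Add (7,8): endpoints already in same component. Count unchanged: 1.
New component count: 1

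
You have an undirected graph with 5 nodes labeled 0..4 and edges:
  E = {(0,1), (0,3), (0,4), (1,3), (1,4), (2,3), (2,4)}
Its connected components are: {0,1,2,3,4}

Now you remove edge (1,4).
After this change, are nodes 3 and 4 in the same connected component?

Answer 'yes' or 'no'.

Answer: yes

Derivation:
Initial components: {0,1,2,3,4}
Removing edge (1,4): not a bridge — component count unchanged at 1.
New components: {0,1,2,3,4}
Are 3 and 4 in the same component? yes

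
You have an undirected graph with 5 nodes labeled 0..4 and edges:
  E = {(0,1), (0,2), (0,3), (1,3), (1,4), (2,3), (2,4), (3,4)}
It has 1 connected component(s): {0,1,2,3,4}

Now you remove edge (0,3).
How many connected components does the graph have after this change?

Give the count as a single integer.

Initial component count: 1
Remove (0,3): not a bridge. Count unchanged: 1.
  After removal, components: {0,1,2,3,4}
New component count: 1

Answer: 1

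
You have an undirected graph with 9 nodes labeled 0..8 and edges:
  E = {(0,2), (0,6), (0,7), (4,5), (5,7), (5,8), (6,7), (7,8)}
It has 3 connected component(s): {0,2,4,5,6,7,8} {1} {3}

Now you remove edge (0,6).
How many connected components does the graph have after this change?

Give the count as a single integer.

Initial component count: 3
Remove (0,6): not a bridge. Count unchanged: 3.
  After removal, components: {0,2,4,5,6,7,8} {1} {3}
New component count: 3

Answer: 3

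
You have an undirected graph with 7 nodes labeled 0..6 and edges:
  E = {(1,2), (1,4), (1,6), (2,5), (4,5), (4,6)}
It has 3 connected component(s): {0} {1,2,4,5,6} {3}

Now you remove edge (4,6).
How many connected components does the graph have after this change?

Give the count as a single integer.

Initial component count: 3
Remove (4,6): not a bridge. Count unchanged: 3.
  After removal, components: {0} {1,2,4,5,6} {3}
New component count: 3

Answer: 3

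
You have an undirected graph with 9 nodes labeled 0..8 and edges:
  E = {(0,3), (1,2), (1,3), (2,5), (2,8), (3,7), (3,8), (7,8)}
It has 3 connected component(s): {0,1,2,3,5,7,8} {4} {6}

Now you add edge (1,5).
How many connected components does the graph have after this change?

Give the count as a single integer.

Answer: 3

Derivation:
Initial component count: 3
Add (1,5): endpoints already in same component. Count unchanged: 3.
New component count: 3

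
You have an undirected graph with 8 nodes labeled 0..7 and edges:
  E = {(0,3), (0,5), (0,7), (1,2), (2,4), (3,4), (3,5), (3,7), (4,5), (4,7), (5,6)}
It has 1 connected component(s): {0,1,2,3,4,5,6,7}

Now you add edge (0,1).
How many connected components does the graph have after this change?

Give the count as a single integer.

Answer: 1

Derivation:
Initial component count: 1
Add (0,1): endpoints already in same component. Count unchanged: 1.
New component count: 1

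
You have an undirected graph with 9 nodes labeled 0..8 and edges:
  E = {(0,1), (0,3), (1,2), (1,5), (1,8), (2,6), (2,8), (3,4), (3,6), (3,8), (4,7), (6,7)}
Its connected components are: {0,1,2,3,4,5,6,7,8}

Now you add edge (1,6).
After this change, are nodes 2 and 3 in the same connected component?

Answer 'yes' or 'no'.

Initial components: {0,1,2,3,4,5,6,7,8}
Adding edge (1,6): both already in same component {0,1,2,3,4,5,6,7,8}. No change.
New components: {0,1,2,3,4,5,6,7,8}
Are 2 and 3 in the same component? yes

Answer: yes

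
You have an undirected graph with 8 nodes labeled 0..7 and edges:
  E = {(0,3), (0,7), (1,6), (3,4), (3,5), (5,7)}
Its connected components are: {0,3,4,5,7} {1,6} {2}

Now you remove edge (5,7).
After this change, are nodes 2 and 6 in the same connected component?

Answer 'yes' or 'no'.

Initial components: {0,3,4,5,7} {1,6} {2}
Removing edge (5,7): not a bridge — component count unchanged at 3.
New components: {0,3,4,5,7} {1,6} {2}
Are 2 and 6 in the same component? no

Answer: no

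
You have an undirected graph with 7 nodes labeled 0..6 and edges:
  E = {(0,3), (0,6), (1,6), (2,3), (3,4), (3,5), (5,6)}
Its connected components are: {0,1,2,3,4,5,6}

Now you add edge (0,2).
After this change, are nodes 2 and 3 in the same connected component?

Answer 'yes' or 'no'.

Answer: yes

Derivation:
Initial components: {0,1,2,3,4,5,6}
Adding edge (0,2): both already in same component {0,1,2,3,4,5,6}. No change.
New components: {0,1,2,3,4,5,6}
Are 2 and 3 in the same component? yes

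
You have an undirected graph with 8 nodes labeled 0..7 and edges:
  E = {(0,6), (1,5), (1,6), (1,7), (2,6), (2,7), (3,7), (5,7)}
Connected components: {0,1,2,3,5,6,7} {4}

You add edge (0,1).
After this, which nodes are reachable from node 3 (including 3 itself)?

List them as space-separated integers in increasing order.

Answer: 0 1 2 3 5 6 7

Derivation:
Before: nodes reachable from 3: {0,1,2,3,5,6,7}
Adding (0,1): both endpoints already in same component. Reachability from 3 unchanged.
After: nodes reachable from 3: {0,1,2,3,5,6,7}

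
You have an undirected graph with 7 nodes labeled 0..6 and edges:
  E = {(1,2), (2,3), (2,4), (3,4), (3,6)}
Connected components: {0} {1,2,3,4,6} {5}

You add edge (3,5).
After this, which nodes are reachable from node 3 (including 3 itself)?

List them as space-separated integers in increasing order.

Before: nodes reachable from 3: {1,2,3,4,6}
Adding (3,5): merges 3's component with another. Reachability grows.
After: nodes reachable from 3: {1,2,3,4,5,6}

Answer: 1 2 3 4 5 6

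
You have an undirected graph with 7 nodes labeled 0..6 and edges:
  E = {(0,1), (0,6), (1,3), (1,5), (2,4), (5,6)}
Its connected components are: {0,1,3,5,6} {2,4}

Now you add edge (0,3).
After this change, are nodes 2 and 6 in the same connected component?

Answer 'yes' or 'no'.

Answer: no

Derivation:
Initial components: {0,1,3,5,6} {2,4}
Adding edge (0,3): both already in same component {0,1,3,5,6}. No change.
New components: {0,1,3,5,6} {2,4}
Are 2 and 6 in the same component? no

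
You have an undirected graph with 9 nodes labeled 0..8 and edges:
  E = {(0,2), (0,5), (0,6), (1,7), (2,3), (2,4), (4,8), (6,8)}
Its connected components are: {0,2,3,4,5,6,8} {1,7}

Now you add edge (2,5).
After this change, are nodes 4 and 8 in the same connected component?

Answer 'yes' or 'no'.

Answer: yes

Derivation:
Initial components: {0,2,3,4,5,6,8} {1,7}
Adding edge (2,5): both already in same component {0,2,3,4,5,6,8}. No change.
New components: {0,2,3,4,5,6,8} {1,7}
Are 4 and 8 in the same component? yes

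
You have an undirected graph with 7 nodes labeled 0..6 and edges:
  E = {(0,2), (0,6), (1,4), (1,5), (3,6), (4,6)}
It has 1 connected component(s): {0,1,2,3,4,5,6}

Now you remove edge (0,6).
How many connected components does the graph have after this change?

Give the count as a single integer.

Answer: 2

Derivation:
Initial component count: 1
Remove (0,6): it was a bridge. Count increases: 1 -> 2.
  After removal, components: {0,2} {1,3,4,5,6}
New component count: 2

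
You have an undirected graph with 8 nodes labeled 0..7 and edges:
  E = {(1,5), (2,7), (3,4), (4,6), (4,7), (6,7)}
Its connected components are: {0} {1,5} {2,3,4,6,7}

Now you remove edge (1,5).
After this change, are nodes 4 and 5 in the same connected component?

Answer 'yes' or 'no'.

Initial components: {0} {1,5} {2,3,4,6,7}
Removing edge (1,5): it was a bridge — component count 3 -> 4.
New components: {0} {1} {2,3,4,6,7} {5}
Are 4 and 5 in the same component? no

Answer: no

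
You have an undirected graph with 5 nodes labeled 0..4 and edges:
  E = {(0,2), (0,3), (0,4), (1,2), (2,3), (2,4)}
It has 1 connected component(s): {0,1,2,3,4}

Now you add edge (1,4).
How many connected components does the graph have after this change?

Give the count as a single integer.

Answer: 1

Derivation:
Initial component count: 1
Add (1,4): endpoints already in same component. Count unchanged: 1.
New component count: 1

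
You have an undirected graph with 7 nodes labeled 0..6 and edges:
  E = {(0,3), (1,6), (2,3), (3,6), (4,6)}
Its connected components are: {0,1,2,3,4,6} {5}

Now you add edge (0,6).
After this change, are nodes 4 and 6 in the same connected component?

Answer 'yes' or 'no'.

Initial components: {0,1,2,3,4,6} {5}
Adding edge (0,6): both already in same component {0,1,2,3,4,6}. No change.
New components: {0,1,2,3,4,6} {5}
Are 4 and 6 in the same component? yes

Answer: yes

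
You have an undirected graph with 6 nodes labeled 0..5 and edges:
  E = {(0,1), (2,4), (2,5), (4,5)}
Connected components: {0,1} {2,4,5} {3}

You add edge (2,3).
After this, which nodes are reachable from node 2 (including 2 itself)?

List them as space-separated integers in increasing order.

Answer: 2 3 4 5

Derivation:
Before: nodes reachable from 2: {2,4,5}
Adding (2,3): merges 2's component with another. Reachability grows.
After: nodes reachable from 2: {2,3,4,5}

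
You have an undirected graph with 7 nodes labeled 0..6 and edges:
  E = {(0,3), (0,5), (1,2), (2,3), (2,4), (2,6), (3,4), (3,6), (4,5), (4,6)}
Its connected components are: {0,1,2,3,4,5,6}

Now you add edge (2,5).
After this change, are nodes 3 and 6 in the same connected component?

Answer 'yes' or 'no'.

Answer: yes

Derivation:
Initial components: {0,1,2,3,4,5,6}
Adding edge (2,5): both already in same component {0,1,2,3,4,5,6}. No change.
New components: {0,1,2,3,4,5,6}
Are 3 and 6 in the same component? yes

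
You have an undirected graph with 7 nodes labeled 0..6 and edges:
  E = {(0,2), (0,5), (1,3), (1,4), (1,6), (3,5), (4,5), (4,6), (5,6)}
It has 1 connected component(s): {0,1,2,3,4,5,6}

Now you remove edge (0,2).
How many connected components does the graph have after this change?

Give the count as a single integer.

Initial component count: 1
Remove (0,2): it was a bridge. Count increases: 1 -> 2.
  After removal, components: {0,1,3,4,5,6} {2}
New component count: 2

Answer: 2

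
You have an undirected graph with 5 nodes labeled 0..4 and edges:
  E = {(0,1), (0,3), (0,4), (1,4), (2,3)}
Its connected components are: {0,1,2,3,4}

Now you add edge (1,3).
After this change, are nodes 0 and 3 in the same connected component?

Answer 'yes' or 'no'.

Initial components: {0,1,2,3,4}
Adding edge (1,3): both already in same component {0,1,2,3,4}. No change.
New components: {0,1,2,3,4}
Are 0 and 3 in the same component? yes

Answer: yes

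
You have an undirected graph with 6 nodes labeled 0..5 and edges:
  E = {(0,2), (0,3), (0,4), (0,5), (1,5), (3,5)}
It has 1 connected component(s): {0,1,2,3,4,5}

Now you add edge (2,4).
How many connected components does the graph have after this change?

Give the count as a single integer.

Initial component count: 1
Add (2,4): endpoints already in same component. Count unchanged: 1.
New component count: 1

Answer: 1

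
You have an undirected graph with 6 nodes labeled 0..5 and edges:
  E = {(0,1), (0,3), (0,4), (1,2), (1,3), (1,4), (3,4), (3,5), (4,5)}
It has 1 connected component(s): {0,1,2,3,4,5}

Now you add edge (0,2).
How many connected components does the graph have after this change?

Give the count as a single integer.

Initial component count: 1
Add (0,2): endpoints already in same component. Count unchanged: 1.
New component count: 1

Answer: 1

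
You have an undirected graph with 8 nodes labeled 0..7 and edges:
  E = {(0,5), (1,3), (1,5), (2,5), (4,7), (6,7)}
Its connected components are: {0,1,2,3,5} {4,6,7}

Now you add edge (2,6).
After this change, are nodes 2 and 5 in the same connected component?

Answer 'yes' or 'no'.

Initial components: {0,1,2,3,5} {4,6,7}
Adding edge (2,6): merges {0,1,2,3,5} and {4,6,7}.
New components: {0,1,2,3,4,5,6,7}
Are 2 and 5 in the same component? yes

Answer: yes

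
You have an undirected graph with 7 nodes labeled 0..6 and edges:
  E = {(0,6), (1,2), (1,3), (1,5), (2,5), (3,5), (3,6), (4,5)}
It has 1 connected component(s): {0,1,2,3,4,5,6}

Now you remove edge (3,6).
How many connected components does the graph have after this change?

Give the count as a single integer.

Answer: 2

Derivation:
Initial component count: 1
Remove (3,6): it was a bridge. Count increases: 1 -> 2.
  After removal, components: {0,6} {1,2,3,4,5}
New component count: 2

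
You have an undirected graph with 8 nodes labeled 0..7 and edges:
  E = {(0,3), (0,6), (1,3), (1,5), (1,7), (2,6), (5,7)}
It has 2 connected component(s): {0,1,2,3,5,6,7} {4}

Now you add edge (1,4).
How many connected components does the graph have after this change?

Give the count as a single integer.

Answer: 1

Derivation:
Initial component count: 2
Add (1,4): merges two components. Count decreases: 2 -> 1.
New component count: 1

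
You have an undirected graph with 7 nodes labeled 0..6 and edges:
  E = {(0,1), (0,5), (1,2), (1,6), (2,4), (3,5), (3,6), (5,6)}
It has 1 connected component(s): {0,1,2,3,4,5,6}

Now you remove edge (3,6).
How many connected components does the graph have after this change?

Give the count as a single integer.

Initial component count: 1
Remove (3,6): not a bridge. Count unchanged: 1.
  After removal, components: {0,1,2,3,4,5,6}
New component count: 1

Answer: 1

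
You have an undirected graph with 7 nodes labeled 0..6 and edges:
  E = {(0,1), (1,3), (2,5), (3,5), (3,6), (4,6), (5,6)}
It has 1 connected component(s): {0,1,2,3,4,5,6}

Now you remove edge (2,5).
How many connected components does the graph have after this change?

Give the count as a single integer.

Answer: 2

Derivation:
Initial component count: 1
Remove (2,5): it was a bridge. Count increases: 1 -> 2.
  After removal, components: {0,1,3,4,5,6} {2}
New component count: 2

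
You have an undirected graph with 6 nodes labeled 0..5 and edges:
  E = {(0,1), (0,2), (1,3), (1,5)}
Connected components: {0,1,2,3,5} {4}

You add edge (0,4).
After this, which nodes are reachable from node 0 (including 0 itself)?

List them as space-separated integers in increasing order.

Before: nodes reachable from 0: {0,1,2,3,5}
Adding (0,4): merges 0's component with another. Reachability grows.
After: nodes reachable from 0: {0,1,2,3,4,5}

Answer: 0 1 2 3 4 5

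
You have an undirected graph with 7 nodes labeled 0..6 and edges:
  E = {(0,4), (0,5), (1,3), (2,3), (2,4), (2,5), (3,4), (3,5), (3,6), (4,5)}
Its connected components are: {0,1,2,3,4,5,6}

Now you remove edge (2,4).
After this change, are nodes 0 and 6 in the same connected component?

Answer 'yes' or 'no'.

Answer: yes

Derivation:
Initial components: {0,1,2,3,4,5,6}
Removing edge (2,4): not a bridge — component count unchanged at 1.
New components: {0,1,2,3,4,5,6}
Are 0 and 6 in the same component? yes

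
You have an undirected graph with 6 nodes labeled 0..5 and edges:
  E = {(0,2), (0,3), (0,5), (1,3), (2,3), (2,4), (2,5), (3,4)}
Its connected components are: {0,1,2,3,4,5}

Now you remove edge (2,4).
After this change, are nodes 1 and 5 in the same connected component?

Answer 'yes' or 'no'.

Answer: yes

Derivation:
Initial components: {0,1,2,3,4,5}
Removing edge (2,4): not a bridge — component count unchanged at 1.
New components: {0,1,2,3,4,5}
Are 1 and 5 in the same component? yes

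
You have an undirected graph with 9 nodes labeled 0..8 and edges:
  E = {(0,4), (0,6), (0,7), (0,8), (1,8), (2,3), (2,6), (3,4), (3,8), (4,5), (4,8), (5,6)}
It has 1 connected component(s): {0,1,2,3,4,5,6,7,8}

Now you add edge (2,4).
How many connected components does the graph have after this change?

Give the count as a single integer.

Answer: 1

Derivation:
Initial component count: 1
Add (2,4): endpoints already in same component. Count unchanged: 1.
New component count: 1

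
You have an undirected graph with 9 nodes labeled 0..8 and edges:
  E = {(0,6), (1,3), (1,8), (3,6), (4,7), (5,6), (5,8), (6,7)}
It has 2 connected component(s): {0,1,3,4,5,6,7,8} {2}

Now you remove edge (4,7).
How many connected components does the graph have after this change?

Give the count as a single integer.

Initial component count: 2
Remove (4,7): it was a bridge. Count increases: 2 -> 3.
  After removal, components: {0,1,3,5,6,7,8} {2} {4}
New component count: 3

Answer: 3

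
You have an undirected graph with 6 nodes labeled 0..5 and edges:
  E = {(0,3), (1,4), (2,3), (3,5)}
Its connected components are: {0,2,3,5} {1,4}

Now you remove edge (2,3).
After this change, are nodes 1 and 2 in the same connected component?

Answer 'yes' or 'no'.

Answer: no

Derivation:
Initial components: {0,2,3,5} {1,4}
Removing edge (2,3): it was a bridge — component count 2 -> 3.
New components: {0,3,5} {1,4} {2}
Are 1 and 2 in the same component? no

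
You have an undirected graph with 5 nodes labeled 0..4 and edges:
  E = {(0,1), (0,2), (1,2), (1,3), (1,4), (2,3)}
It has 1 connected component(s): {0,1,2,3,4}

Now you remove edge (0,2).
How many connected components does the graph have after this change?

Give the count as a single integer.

Answer: 1

Derivation:
Initial component count: 1
Remove (0,2): not a bridge. Count unchanged: 1.
  After removal, components: {0,1,2,3,4}
New component count: 1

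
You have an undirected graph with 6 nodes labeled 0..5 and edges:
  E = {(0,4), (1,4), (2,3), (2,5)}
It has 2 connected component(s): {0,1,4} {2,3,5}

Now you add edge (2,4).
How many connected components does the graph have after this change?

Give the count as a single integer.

Initial component count: 2
Add (2,4): merges two components. Count decreases: 2 -> 1.
New component count: 1

Answer: 1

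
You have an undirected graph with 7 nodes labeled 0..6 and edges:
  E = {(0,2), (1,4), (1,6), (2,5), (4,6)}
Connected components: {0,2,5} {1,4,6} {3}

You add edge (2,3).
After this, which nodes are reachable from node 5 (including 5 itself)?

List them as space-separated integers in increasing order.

Before: nodes reachable from 5: {0,2,5}
Adding (2,3): merges 5's component with another. Reachability grows.
After: nodes reachable from 5: {0,2,3,5}

Answer: 0 2 3 5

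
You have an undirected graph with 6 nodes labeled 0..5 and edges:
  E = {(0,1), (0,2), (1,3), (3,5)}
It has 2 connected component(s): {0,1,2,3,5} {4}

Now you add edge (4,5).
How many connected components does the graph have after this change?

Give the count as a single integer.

Initial component count: 2
Add (4,5): merges two components. Count decreases: 2 -> 1.
New component count: 1

Answer: 1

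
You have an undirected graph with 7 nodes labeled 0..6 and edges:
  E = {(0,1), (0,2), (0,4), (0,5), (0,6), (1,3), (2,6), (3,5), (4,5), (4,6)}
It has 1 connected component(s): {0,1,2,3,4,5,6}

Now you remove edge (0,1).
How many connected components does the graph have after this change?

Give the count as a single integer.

Answer: 1

Derivation:
Initial component count: 1
Remove (0,1): not a bridge. Count unchanged: 1.
  After removal, components: {0,1,2,3,4,5,6}
New component count: 1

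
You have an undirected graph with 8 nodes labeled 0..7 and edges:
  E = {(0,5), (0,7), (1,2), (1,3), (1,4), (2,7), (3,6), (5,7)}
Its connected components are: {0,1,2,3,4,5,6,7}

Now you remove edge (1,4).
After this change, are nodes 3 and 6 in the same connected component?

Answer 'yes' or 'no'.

Answer: yes

Derivation:
Initial components: {0,1,2,3,4,5,6,7}
Removing edge (1,4): it was a bridge — component count 1 -> 2.
New components: {0,1,2,3,5,6,7} {4}
Are 3 and 6 in the same component? yes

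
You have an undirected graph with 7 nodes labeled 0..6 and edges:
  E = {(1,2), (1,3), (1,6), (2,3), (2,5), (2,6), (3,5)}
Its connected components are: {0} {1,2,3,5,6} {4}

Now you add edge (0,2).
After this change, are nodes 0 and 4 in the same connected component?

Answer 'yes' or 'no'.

Answer: no

Derivation:
Initial components: {0} {1,2,3,5,6} {4}
Adding edge (0,2): merges {0} and {1,2,3,5,6}.
New components: {0,1,2,3,5,6} {4}
Are 0 and 4 in the same component? no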